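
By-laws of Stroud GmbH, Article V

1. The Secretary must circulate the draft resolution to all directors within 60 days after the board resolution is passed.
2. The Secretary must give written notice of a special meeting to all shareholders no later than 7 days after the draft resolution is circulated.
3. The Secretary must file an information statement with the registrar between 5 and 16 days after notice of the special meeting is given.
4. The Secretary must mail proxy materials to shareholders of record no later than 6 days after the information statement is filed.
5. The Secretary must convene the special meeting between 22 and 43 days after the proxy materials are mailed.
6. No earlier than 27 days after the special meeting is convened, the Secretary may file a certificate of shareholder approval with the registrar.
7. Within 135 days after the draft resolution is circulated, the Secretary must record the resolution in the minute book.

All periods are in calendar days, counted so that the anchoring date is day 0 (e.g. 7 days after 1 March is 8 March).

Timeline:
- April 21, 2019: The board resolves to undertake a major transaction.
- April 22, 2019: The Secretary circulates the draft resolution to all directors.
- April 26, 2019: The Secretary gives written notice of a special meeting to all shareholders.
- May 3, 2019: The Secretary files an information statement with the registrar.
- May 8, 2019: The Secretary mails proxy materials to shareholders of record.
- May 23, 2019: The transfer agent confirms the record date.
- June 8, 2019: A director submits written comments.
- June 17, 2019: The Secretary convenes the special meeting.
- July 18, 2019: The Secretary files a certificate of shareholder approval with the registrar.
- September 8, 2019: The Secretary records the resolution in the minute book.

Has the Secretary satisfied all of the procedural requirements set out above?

No

Step 1 — counting 60 days from April 21, 2019 (when the board resolution is passed) gives a deadline of June 20, 2019; April 22, 2019 is within that limit.
Step 2 — counting 7 days from April 22, 2019 (when the draft resolution is circulated) gives a deadline of April 29, 2019; done April 26, 2019 — timely.
Step 3 — 5 and 16 days from April 26, 2019 (when notice of the special meeting is given) are May 1, 2019 and May 12, 2019 respectively; done May 3, 2019, which is between those dates.
Step 4 — counting 6 days from May 3, 2019 (when the information statement is filed) gives a deadline of May 9, 2019; completed May 8, 2019, before the deadline.
Step 5 — 22 and 43 days from May 8, 2019 (when the proxy materials are mailed) are May 30, 2019 and June 20, 2019 respectively; June 17, 2019 falls inside that range.
Step 6 — must wait 27 days from June 17, 2019 (when the special meeting is convened), so not before July 14, 2019; done July 18, 2019, after the minimum wait.
Step 7 — counting 135 days from April 22, 2019 (when the draft resolution is circulated) gives a deadline of September 4, 2019; not done until September 8, 2019, 4 days after the deadline.
The procedure was therefore not followed at step 7.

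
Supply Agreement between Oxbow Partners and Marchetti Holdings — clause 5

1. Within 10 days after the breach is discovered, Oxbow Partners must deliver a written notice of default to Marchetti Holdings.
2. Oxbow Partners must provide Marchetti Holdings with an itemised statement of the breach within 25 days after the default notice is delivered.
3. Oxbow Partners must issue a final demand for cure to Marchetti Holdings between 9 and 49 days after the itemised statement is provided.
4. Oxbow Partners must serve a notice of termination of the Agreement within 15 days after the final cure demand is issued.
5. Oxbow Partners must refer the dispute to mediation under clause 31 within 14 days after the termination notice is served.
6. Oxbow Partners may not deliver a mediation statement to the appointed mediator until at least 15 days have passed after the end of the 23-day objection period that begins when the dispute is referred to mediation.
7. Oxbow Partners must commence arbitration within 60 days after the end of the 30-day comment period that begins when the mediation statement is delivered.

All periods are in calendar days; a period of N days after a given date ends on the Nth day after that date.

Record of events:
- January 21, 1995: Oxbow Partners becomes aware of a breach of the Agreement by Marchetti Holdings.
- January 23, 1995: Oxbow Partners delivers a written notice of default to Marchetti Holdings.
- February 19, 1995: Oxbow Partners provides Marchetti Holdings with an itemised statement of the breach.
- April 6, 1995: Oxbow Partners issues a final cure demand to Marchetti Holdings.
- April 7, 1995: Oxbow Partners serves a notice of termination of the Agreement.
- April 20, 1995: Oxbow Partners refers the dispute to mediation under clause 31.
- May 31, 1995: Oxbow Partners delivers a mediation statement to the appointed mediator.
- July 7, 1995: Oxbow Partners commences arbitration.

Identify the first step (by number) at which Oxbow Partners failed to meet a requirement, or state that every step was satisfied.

Step 2

Step 1 — counting 10 days from January 21, 1995 (when the breach is discovered) gives a deadline of January 31, 1995; January 23, 1995 is within that limit.
Step 2 — counting 25 days from January 23, 1995 (when the default notice is delivered) gives a deadline of February 17, 1995; not done until February 19, 1995, 2 days after the deadline.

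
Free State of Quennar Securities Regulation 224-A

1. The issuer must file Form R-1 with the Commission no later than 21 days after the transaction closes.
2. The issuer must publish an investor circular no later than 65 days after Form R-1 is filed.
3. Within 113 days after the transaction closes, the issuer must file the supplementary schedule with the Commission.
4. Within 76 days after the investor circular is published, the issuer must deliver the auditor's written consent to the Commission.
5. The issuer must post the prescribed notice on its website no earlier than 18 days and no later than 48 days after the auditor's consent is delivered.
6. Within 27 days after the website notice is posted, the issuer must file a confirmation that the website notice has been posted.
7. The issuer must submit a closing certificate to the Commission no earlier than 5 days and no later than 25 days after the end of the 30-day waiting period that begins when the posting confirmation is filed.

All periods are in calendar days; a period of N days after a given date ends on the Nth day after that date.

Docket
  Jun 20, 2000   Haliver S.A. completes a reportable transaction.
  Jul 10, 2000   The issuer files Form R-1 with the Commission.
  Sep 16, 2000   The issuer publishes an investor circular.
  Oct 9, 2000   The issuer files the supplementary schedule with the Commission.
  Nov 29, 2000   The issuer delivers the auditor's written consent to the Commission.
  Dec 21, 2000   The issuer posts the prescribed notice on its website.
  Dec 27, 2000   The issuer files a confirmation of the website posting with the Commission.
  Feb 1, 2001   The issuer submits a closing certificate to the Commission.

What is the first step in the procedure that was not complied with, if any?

Step 2

Step 1 — counting 21 days from Jun 20, 2000 (when the transaction closes) gives a deadline of Jul 11, 2000; Jul 10, 2000 is within that limit.
Step 2 — counting 65 days from Jul 10, 2000 (when Form R-1 is filed) gives a deadline of Sep 13, 2000; done Sep 16, 2000 — 3 days late.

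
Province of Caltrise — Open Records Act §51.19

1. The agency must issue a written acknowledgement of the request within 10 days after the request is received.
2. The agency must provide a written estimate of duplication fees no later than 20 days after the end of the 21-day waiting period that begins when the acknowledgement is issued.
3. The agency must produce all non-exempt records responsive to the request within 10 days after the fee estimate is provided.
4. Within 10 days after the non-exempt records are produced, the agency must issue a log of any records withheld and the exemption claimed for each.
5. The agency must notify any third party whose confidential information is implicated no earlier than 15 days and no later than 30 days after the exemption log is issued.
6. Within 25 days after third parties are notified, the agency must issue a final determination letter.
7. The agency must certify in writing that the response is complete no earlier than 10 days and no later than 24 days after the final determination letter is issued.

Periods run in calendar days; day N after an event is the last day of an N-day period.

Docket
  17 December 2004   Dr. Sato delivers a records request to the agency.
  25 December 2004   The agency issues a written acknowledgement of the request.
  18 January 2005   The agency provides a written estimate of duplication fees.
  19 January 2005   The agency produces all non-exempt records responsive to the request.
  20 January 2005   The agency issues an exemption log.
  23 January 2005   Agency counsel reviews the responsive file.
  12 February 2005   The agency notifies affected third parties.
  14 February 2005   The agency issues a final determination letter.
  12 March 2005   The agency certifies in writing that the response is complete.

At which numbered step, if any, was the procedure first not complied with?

(1) due by 17 December 2004 + 10 days = 27 December 2004; done 25 December 2004 — timely.
(2) due by 15 January 2005 + 20 days = 4 February 2005; 18 January 2005 is within that limit.
(3) due by 18 January 2005 + 10 days = 28 January 2005; completed 19 January 2005, before the deadline.
(4) due by 19 January 2005 + 10 days = 29 January 2005; completed 20 January 2005, before the deadline.
(5) the permitted window runs from 20 January 2005 + 15 = 4 February 2005 to 20 January 2005 + 30 = 19 February 2005; 12 February 2005 falls inside that range.
(6) due by 12 February 2005 + 25 days = 9 March 2005; done 14 February 2005 — timely.
(7) the permitted window runs from 14 February 2005 + 10 = 24 February 2005 to 14 February 2005 + 24 = 10 March 2005; done 12 March 2005 — 2 days after the window closed.
The analysis stops there.

Step 7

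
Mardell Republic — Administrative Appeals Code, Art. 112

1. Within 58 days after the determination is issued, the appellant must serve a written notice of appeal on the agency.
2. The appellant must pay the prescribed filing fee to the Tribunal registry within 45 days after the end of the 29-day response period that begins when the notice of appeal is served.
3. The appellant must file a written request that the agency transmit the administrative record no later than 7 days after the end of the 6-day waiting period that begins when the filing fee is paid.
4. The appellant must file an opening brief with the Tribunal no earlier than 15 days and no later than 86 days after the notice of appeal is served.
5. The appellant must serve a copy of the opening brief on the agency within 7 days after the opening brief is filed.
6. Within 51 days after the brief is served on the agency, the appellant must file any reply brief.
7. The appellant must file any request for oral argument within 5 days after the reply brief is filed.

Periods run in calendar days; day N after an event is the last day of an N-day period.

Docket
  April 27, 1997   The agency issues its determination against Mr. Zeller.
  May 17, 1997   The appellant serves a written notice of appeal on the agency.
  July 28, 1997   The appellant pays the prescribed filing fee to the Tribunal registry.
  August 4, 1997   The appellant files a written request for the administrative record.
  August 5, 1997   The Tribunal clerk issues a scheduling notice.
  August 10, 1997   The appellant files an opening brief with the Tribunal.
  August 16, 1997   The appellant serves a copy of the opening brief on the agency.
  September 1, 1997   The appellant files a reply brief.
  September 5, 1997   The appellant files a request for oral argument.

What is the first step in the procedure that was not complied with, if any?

(1) due by April 27, 1997 + 58 days = June 24, 1997; done May 17, 1997 — timely.
(2) due by June 15, 1997 + 45 days = July 30, 1997; July 28, 1997 is within that limit.
(3) due by August 3, 1997 + 7 days = August 10, 1997; August 4, 1997 is within that limit.
(4) the permitted window runs from May 17, 1997 + 15 = June 1, 1997 to May 17, 1997 + 86 = August 11, 1997; done August 10, 1997 — within the window.
(5) due by August 10, 1997 + 7 days = August 17, 1997; completed August 16, 1997, before the deadline.
(6) due by August 16, 1997 + 51 days = October 6, 1997; done September 1, 1997 — timely.
(7) due by September 1, 1997 + 5 days = September 6, 1997; done September 5, 1997 — timely.

None — every step was satisfied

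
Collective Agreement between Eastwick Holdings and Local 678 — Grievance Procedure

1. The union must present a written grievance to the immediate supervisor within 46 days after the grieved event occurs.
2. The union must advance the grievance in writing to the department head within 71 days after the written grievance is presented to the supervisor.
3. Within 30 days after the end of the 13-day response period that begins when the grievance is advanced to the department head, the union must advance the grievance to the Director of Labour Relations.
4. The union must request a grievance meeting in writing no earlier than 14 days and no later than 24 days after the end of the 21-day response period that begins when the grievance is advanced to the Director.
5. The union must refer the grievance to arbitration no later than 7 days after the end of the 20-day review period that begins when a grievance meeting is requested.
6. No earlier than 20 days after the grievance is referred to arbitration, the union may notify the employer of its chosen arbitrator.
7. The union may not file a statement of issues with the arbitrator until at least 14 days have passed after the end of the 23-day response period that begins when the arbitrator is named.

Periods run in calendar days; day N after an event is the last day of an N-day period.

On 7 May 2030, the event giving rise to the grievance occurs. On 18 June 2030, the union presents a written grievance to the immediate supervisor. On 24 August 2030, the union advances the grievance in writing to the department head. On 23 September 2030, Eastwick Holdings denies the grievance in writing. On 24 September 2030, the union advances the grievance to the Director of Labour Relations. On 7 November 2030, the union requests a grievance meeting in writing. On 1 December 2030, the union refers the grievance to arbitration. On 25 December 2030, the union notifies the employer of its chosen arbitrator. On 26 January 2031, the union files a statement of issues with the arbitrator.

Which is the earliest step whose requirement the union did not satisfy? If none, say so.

Step 1: 46 days after 7 May 2030 (when the grieved event occurs) is 22 June 2030; completed 18 June 2030, before the deadline.
Step 2: 71 days after 18 June 2030 (when the written grievance is presented to the supervisor) is 28 August 2030; done 24 August 2030 — timely.
Step 3: 30 days after 6 September 2030 (end of the 13-day response period, which began when the grievance is advanced to the department head on 24 August 2030) is 6 October 2030; completed 24 September 2030, before the deadline.
Step 4: the window is 14–24 days after 15 October 2030 (end of the 21-day response period, which began when the grievance is advanced to the Director on 24 September 2030), so 29 October 2030 through 8 November 2030; 7 November 2030 falls inside that range.
Step 5: 7 days after 27 November 2030 (end of the 20-day review period, which began when a grievance meeting is requested on 7 November 2030) is 4 December 2030; 1 December 2030 is within that limit.
Step 6: the earliest permitted date is 20 days after 1 December 2030 (when the grievance is referred to arbitration), i.e. 21 December 2030; done 25 December 2030, after the minimum wait.
Step 7: the earliest permitted date is 14 days after 17 January 2031 (end of the 23-day response period, which began when the arbitrator is named on 25 December 2030), i.e. 31 January 2031; acted on 26 January 2031, 5 days prematurely.

Step 7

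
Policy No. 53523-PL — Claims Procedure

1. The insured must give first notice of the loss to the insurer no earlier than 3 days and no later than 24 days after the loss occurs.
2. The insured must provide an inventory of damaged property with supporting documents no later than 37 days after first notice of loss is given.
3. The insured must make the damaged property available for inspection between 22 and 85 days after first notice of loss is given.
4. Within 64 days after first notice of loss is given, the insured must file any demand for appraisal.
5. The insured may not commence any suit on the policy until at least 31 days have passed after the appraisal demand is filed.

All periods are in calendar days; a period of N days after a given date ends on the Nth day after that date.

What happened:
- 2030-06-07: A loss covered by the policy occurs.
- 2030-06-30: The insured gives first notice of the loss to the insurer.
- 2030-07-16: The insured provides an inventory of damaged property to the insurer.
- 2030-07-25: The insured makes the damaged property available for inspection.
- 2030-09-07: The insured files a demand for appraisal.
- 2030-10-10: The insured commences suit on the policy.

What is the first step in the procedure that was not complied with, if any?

(1) the permitted window runs from 2030-06-07 + 3 = 2030-06-10 to 2030-06-07 + 24 = 2030-07-01; 2030-06-30 falls inside that range.
(2) due by 2030-06-30 + 37 days = 2030-08-06; 2030-07-16 is within that limit.
(3) the permitted window runs from 2030-06-30 + 22 = 2030-07-22 to 2030-06-30 + 85 = 2030-09-23; 2030-07-25 falls inside that range.
(4) due by 2030-06-30 + 64 days = 2030-09-02; done 2030-09-07 — 5 days late.

Step 4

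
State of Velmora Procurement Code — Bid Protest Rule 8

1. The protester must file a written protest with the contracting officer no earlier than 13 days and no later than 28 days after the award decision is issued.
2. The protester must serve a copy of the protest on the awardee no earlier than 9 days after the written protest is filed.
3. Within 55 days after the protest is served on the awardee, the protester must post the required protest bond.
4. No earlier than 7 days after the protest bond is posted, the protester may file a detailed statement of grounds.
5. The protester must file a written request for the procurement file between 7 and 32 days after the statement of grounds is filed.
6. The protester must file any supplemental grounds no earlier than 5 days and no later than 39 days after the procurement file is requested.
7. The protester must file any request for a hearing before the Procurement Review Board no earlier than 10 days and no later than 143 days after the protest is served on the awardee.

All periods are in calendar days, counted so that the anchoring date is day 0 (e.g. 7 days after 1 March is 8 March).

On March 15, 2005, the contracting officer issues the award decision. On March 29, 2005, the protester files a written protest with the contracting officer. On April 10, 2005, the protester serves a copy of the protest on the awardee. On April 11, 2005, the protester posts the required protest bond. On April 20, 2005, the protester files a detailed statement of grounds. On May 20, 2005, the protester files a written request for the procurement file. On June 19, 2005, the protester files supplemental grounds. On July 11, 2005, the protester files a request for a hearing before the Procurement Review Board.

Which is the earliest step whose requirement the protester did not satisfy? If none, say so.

Step 1 — 13 and 28 days from March 15, 2005 (when the award decision is issued) are March 28, 2005 and April 12, 2005 respectively; March 29, 2005 falls inside that range.
Step 2 — must wait 9 days from March 29, 2005 (when the written protest is filed), so not before April 7, 2005; done April 10, 2005, after the minimum wait.
Step 3 — counting 55 days from April 10, 2005 (when the protest is served on the awardee) gives a deadline of June 4, 2005; done April 11, 2005 — timely.
Step 4 — must wait 7 days from April 11, 2005 (when the protest bond is posted), so not before April 18, 2005; done April 20, 2005 — permitted.
Step 5 — 7 and 32 days from April 20, 2005 (when the statement of grounds is filed) are April 27, 2005 and May 22, 2005 respectively; May 20, 2005 falls inside that range.
Step 6 — 5 and 39 days from May 20, 2005 (when the procurement file is requested) are May 25, 2005 and June 28, 2005 respectively; done June 19, 2005, which is between those dates.
Step 7 — 10 and 143 days from April 10, 2005 (when the protest is served on the awardee) are April 20, 2005 and August 31, 2005 respectively; done July 11, 2005 — within the window.

None — every step was satisfied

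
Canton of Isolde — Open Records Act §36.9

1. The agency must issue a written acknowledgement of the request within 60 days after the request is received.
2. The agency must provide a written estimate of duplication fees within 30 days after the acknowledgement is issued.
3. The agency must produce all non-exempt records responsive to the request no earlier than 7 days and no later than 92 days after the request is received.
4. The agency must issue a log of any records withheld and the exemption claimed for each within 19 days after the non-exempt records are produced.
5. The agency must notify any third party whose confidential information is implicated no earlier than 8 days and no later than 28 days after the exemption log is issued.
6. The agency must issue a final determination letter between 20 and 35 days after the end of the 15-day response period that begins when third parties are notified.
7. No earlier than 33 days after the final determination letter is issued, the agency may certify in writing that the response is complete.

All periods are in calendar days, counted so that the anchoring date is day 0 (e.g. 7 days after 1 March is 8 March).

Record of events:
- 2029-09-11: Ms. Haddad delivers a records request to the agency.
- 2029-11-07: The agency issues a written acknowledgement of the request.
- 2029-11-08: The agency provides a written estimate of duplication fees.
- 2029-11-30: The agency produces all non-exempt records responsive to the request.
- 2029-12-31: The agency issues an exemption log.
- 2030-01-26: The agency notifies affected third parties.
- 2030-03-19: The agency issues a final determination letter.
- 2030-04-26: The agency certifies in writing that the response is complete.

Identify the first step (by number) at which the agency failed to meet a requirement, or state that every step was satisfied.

Step 4

(1) due by 2029-09-11 + 60 days = 2029-11-10; completed 2029-11-07, before the deadline.
(2) due by 2029-11-07 + 30 days = 2029-12-07; 2029-11-08 is within that limit.
(3) the permitted window runs from 2029-09-11 + 7 = 2029-09-18 to 2029-09-11 + 92 = 2029-12-12; done 2029-11-30, which is between those dates.
(4) due by 2029-11-30 + 19 days = 2029-12-19; not done until 2029-12-31, 12 days after the deadline.
The analysis stops there.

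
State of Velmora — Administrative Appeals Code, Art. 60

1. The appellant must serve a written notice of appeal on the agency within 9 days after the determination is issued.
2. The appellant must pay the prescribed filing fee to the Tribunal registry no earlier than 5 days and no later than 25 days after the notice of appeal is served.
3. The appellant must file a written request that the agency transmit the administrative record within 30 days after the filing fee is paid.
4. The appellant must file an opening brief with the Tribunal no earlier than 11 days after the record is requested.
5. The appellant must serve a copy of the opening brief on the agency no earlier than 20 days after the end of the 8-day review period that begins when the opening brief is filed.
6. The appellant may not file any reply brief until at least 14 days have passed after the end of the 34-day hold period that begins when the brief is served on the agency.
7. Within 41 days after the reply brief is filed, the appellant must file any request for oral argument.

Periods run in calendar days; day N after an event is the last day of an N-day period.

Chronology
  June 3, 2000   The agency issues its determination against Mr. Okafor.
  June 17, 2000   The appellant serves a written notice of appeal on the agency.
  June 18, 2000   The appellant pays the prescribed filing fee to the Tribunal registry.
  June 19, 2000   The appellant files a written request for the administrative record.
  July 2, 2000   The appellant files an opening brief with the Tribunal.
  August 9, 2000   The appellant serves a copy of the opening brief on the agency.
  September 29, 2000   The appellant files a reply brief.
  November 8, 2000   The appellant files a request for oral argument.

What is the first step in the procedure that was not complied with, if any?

Step 1

Step 1: 9 days after June 3, 2000 (when the determination is issued) is June 12, 2000; done June 17, 2000 — 5 days late.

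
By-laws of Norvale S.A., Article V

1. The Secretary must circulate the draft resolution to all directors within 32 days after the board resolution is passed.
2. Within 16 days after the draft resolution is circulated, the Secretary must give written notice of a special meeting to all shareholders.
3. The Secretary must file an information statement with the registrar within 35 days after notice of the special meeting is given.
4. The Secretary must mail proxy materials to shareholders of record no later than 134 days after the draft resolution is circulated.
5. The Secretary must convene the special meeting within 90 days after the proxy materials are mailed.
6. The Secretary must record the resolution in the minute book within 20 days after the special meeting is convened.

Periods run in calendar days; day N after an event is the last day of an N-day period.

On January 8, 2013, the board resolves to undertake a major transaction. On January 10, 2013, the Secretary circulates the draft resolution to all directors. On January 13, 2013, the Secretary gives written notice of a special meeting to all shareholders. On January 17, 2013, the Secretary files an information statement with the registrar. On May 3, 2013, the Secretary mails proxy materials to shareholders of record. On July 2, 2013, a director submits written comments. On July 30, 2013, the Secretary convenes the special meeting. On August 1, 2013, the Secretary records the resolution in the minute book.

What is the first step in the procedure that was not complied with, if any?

(1) due by January 8, 2013 + 32 days = February 9, 2013; done January 10, 2013 — timely.
(2) due by January 10, 2013 + 16 days = January 26, 2013; January 13, 2013 is within that limit.
(3) due by January 13, 2013 + 35 days = February 17, 2013; done January 17, 2013 — timely.
(4) due by January 10, 2013 + 134 days = May 24, 2013; May 3, 2013 is within that limit.
(5) due by May 3, 2013 + 90 days = August 1, 2013; done July 30, 2013 — timely.
(6) due by July 30, 2013 + 20 days = August 19, 2013; done August 1, 2013 — timely.

None — every step was satisfied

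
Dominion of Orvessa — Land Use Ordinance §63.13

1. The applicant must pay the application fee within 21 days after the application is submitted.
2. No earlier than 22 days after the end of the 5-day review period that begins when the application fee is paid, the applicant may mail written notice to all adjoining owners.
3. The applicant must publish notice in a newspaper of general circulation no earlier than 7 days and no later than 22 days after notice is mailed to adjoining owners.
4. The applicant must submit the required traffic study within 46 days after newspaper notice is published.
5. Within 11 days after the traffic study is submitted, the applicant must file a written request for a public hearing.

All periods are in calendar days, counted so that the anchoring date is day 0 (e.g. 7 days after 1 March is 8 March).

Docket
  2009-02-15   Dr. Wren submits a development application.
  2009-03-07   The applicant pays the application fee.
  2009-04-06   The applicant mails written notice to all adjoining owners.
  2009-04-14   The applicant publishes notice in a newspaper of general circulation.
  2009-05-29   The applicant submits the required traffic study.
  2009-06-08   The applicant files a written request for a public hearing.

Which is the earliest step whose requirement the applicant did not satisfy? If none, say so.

(1) due by 2009-02-15 + 21 days = 2009-03-08; completed 2009-03-07, before the deadline.
(2) permitted from 2009-03-12 + 22 days = 2009-04-03 onward; done 2009-04-06 — permitted.
(3) the permitted window runs from 2009-04-06 + 7 = 2009-04-13 to 2009-04-06 + 22 = 2009-04-28; 2009-04-14 falls inside that range.
(4) due by 2009-04-14 + 46 days = 2009-05-30; done 2009-05-29 — timely.
(5) due by 2009-05-29 + 11 days = 2009-06-09; completed 2009-06-08, before the deadline.

None — every step was satisfied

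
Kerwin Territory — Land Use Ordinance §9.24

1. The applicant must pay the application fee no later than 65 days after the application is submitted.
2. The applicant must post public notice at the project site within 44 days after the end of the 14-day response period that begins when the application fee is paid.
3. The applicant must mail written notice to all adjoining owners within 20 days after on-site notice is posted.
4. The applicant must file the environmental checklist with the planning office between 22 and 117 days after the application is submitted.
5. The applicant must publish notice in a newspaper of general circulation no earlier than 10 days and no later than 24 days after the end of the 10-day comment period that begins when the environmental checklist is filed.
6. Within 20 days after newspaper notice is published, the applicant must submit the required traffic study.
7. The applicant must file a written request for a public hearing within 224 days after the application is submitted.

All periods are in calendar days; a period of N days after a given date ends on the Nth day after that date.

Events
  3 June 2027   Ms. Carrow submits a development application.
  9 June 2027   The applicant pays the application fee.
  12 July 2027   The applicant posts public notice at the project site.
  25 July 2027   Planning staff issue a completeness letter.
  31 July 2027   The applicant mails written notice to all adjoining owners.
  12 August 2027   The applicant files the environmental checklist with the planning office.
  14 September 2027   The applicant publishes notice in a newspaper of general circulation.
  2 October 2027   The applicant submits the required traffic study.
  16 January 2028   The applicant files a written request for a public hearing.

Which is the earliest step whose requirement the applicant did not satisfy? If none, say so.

Step 7

(1) due by 3 June 2027 + 65 days = 7 August 2027; done 9 June 2027 — timely.
(2) due by 23 June 2027 + 44 days = 6 August 2027; 12 July 2027 is within that limit.
(3) due by 12 July 2027 + 20 days = 1 August 2027; 31 July 2027 is within that limit.
(4) the permitted window runs from 3 June 2027 + 22 = 25 June 2027 to 3 June 2027 + 117 = 28 September 2027; done 12 August 2027, which is between those dates.
(5) the permitted window runs from 22 August 2027 + 10 = 1 September 2027 to 22 August 2027 + 24 = 15 September 2027; 14 September 2027 falls inside that range.
(6) due by 14 September 2027 + 20 days = 4 October 2027; 2 October 2027 is within that limit.
(7) due by 3 June 2027 + 224 days = 13 January 2028; not done until 16 January 2028, 3 days after the deadline.
The procedure was therefore not followed at step 7.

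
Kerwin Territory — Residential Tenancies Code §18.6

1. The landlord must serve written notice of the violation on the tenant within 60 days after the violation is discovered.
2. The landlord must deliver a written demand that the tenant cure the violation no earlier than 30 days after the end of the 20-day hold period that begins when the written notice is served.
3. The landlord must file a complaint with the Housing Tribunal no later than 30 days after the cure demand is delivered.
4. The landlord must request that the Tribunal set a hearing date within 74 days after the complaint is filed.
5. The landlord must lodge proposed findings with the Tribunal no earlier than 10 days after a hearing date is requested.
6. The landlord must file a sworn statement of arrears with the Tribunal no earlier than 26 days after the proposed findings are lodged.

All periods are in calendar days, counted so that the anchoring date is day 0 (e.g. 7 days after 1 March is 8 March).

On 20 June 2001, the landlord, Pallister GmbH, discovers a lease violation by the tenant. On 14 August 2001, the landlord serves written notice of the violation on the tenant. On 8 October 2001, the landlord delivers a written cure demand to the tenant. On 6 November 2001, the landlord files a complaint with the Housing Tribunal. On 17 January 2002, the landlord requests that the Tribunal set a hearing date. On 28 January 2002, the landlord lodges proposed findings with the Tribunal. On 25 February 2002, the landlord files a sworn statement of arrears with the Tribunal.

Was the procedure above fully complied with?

Yes

Step 1 — counting 60 days from 20 June 2001 (when the violation is discovered) gives a deadline of 19 August 2001; done 14 August 2001 — timely.
Step 2 — must wait 30 days from 3 September 2001 (end of the 20-day hold period, which began when the written notice is served on 14 August 2001), so not before 3 October 2001; done 8 October 2001, after the minimum wait.
Step 3 — counting 30 days from 8 October 2001 (when the cure demand is delivered) gives a deadline of 7 November 2001; done 6 November 2001 — timely.
Step 4 — counting 74 days from 6 November 2001 (when the complaint is filed) gives a deadline of 19 January 2002; done 17 January 2002 — timely.
Step 5 — must wait 10 days from 17 January 2002 (when a hearing date is requested), so not before 27 January 2002; done 28 January 2002 — permitted.
Step 6 — must wait 26 days from 28 January 2002 (when the proposed findings are lodged), so not before 23 February 2002; done 25 February 2002 — permitted.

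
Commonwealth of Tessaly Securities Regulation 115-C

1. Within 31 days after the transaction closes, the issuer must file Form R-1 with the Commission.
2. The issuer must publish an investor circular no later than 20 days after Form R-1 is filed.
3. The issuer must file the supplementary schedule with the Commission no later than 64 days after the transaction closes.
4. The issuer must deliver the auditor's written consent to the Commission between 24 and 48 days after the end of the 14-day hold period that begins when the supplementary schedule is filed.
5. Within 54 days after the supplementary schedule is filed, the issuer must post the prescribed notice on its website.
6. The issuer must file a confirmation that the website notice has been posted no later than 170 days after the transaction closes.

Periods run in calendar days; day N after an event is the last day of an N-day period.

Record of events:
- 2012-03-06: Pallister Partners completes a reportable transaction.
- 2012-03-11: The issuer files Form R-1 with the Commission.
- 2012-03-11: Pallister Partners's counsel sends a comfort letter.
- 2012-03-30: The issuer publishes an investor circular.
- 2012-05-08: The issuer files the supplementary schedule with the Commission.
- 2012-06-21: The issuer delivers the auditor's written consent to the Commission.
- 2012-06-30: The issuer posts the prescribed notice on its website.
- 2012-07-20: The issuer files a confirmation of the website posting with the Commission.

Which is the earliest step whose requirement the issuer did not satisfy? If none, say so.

None — every step was satisfied

(1) due by 2012-03-06 + 31 days = 2012-04-06; done 2012-03-11 — timely.
(2) due by 2012-03-11 + 20 days = 2012-03-31; 2012-03-30 is within that limit.
(3) due by 2012-03-06 + 64 days = 2012-05-09; completed 2012-05-08, before the deadline.
(4) the permitted window runs from 2012-05-22 + 24 = 2012-06-15 to 2012-05-22 + 48 = 2012-07-09; done 2012-06-21, which is between those dates.
(5) due by 2012-05-08 + 54 days = 2012-07-01; 2012-06-30 is within that limit.
(6) due by 2012-03-06 + 170 days = 2012-08-23; completed 2012-07-20, before the deadline.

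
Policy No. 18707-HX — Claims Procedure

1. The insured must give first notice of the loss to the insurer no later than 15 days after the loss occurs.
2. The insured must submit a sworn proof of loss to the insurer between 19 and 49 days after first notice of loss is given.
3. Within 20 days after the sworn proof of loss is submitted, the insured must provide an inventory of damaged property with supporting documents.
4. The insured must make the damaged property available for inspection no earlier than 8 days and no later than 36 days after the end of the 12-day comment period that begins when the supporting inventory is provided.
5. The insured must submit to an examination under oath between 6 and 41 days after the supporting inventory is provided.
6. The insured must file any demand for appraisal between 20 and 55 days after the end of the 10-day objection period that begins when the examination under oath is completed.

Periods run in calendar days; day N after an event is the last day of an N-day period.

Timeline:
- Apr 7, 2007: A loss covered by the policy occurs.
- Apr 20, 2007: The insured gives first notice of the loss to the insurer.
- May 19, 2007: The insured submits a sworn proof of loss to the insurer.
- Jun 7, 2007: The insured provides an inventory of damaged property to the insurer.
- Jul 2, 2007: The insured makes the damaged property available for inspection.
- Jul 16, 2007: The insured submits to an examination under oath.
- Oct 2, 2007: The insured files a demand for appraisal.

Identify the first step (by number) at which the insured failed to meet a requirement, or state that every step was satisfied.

Step 1: 15 days after Apr 7, 2007 (when the loss occurs) is Apr 22, 2007; done Apr 20, 2007 — timely.
Step 2: the window is 19–49 days after Apr 20, 2007 (when first notice of loss is given), so May 9, 2007 through Jun 8, 2007; done May 19, 2007 — within the window.
Step 3: 20 days after May 19, 2007 (when the sworn proof of loss is submitted) is Jun 8, 2007; Jun 7, 2007 is within that limit.
Step 4: the window is 8–36 days after Jun 19, 2007 (end of the 12-day comment period, which began when the supporting inventory is provided on Jun 7, 2007), so Jun 27, 2007 through Jul 25, 2007; done Jul 2, 2007 — within the window.
Step 5: the window is 6–41 days after Jun 7, 2007 (when the supporting inventory is provided), so Jun 13, 2007 through Jul 18, 2007; Jul 16, 2007 falls inside that range.
Step 6: the window is 20–55 days after Jul 26, 2007 (end of the 10-day objection period, which began when the examination under oath is completed on Jul 16, 2007), so Aug 15, 2007 through Sep 19, 2007; done Oct 2, 2007 — 13 days after the window closed.
The procedure was therefore not followed at step 6.

Step 6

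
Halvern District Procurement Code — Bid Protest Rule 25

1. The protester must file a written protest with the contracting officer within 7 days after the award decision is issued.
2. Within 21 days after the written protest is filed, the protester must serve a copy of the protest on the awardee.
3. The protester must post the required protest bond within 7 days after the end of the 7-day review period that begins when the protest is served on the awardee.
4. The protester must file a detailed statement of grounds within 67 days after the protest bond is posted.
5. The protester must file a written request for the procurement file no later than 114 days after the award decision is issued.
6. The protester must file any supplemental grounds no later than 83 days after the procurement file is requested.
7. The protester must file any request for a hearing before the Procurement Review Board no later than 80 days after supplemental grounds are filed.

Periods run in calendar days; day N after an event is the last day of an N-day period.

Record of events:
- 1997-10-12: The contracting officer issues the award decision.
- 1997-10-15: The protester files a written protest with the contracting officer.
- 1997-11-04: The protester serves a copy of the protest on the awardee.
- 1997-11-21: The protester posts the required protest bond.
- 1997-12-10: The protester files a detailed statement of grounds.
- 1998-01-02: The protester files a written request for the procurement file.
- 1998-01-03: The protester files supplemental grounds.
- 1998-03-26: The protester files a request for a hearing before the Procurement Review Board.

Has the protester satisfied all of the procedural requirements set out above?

Step 1 — counting 7 days from 1997-10-12 (when the award decision is issued) gives a deadline of 1997-10-19; 1997-10-15 is within that limit.
Step 2 — counting 21 days from 1997-10-15 (when the written protest is filed) gives a deadline of 1997-11-05; completed 1997-11-04, before the deadline.
Step 3 — counting 7 days from 1997-11-11 (end of the 7-day review period, which began when the protest is served on the awardee on 1997-11-04) gives a deadline of 1997-11-18; not done until 1997-11-21, 3 days after the deadline.

No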